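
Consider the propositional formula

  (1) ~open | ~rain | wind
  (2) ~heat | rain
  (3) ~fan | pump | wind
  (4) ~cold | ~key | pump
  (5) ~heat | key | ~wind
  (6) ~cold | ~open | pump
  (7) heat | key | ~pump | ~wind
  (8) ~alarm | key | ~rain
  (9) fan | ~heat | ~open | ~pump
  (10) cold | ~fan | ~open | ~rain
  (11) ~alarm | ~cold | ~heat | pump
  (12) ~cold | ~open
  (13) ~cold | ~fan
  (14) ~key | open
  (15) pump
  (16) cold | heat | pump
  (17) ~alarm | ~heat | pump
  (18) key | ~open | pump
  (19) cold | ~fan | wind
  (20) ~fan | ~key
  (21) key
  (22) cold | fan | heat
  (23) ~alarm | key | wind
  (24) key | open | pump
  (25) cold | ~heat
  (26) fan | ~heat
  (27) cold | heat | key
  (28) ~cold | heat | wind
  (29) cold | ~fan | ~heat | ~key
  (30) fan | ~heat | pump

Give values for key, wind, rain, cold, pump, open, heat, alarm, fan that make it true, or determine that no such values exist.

UNSATISFIABLE

Case key = True:
  (~key | open) forces open = True.
  (~cold | ~open) forces cold = False.
  (pump) forces pump = True.
  (~fan | ~key) forces fan = False.
  (fan | ~heat | ~open | ~pump) forces heat = False.
  Clause (cold | fan | heat) is falsified — contradiction.
Case key = False:
  Clause (key) is falsified — contradiction.
Both cases fail, so the formula is unsatisfiable.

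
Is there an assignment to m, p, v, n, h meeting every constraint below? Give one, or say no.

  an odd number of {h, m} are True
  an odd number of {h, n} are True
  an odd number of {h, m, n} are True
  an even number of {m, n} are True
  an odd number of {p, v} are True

m = False; p = False; v = True; n = False; h = True

{h, m}: 1 true → odd ✓
{h, n}: 1 true → odd ✓
{h, m, n}: 1 true → odd ✓
{m, n}: 0 true → even ✓
{p, v}: 1 true → odd ✓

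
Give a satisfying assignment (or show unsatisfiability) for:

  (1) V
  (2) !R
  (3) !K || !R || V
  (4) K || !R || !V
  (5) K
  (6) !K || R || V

Unit clause (V) forces V = True.
Unit clause (!R) forces R = False.
Unit clause (K) forces K = True.
Check each clause:
  (V): V holds.
  (!R): !R holds.
  (!K || !R || V): !R holds.
  (K || !R || !V): K holds.
  (K): K holds.
  (!K || R || V): V holds.
All clauses satisfied.

R = False; V = True; K = True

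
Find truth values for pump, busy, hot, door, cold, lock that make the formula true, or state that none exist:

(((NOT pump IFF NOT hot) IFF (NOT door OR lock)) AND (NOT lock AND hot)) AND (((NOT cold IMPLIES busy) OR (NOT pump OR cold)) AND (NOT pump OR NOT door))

pump = False, busy = True, hot = True, door = True, cold = True, lock = False

  ((NOT pump IFF NOT hot) IFF (NOT door OR lock)) AND (NOT lock AND hot) = True
    (NOT pump IFF NOT hot) IFF (NOT door OR lock) = True
      NOT pump IFF NOT hot = False
        NOT pump = True
        NOT hot = False
      NOT door OR lock = False
        NOT door = False
    NOT lock AND hot = True
      NOT lock = True
  ((NOT cold IMPLIES busy) OR (NOT pump OR cold)) AND (NOT pump OR NOT door) = True
    (NOT cold IMPLIES busy) OR (NOT pump OR cold) = True
      NOT cold IMPLIES busy = True
        NOT cold = False
      NOT pump OR cold = True
        NOT pump = True
    NOT pump OR NOT door = True
      NOT pump = True
      NOT door = False
Both conjuncts True, so the formula holds.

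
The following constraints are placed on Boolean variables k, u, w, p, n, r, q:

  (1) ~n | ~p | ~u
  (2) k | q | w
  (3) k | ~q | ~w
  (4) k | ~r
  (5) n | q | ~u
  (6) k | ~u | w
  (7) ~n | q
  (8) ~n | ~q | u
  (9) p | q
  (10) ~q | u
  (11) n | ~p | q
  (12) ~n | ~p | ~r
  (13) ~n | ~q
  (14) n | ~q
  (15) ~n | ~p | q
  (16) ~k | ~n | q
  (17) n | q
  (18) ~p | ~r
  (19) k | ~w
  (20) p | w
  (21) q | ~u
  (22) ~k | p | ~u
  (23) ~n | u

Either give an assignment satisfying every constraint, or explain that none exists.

Case n = True:
  (~n | q) forces q = True.
  Clause (~n | ~q) is falsified — contradiction.
Case n = False:
  (n | ~q) forces q = False.
  Clause (n | q) is falsified — contradiction.
Both cases fail, so the formula is unsatisfiable.

No satisfying assignment exists.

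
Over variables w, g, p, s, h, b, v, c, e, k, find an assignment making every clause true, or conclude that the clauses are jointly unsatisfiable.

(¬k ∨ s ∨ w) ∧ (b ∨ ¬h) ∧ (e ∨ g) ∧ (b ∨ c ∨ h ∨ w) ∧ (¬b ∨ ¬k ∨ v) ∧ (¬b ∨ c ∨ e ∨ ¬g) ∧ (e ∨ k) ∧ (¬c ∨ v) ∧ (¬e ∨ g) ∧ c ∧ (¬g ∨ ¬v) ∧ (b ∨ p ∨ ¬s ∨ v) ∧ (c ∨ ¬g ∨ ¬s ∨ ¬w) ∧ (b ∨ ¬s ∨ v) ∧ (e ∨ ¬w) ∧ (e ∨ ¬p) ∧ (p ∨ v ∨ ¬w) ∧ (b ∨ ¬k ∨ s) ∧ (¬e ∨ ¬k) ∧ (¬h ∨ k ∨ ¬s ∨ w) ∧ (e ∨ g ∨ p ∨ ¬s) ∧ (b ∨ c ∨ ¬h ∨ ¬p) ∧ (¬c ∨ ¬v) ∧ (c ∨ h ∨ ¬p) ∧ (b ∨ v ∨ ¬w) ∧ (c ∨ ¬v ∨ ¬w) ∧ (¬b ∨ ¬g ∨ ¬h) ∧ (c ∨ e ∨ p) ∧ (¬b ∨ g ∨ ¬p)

Case c = True:
  (¬c ∨ v) forces v = True.
  Clause (¬c ∨ ¬v) is falsified — contradiction.
Case c = False:
  Clause (c) is falsified — contradiction.
Both cases fail, so the formula is unsatisfiable.

No satisfying assignment exists.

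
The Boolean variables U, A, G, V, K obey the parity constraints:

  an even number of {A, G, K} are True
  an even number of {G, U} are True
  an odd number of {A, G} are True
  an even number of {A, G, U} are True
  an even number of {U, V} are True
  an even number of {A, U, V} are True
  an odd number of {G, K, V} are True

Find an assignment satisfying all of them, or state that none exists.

U: True, A: False, G: True, V: True, K: True

{A, G, K}: 2 true → even ✓
{G, U}: 2 true → even ✓
{A, G}: 1 true → odd ✓
{A, G, U}: 2 true → even ✓
{U, V}: 2 true → even ✓
{A, U, V}: 2 true → even ✓
{G, K, V}: 3 true → odd ✓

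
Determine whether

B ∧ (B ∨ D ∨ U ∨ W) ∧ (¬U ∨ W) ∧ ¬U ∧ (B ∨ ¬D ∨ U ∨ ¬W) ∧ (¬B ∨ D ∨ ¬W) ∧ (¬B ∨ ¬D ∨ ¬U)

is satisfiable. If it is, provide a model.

U = False, B = True, W = True, D = True

Unit clause (B) forces B = True.
Unit clause (¬U) forces U = False.
Set W = True.
  then (¬B ∨ D ∨ ¬W) forces D = True.
Check each clause:
  (B): B holds.
  (B ∨ D ∨ U ∨ W): B holds.
  (¬U ∨ W): ¬U holds.
  (¬U): ¬U holds.
  (B ∨ ¬D ∨ U ∨ ¬W): B holds.
  (¬B ∨ D ∨ ¬W): D holds.
  (¬B ∨ ¬D ∨ ¬U): ¬U holds.
All clauses satisfied.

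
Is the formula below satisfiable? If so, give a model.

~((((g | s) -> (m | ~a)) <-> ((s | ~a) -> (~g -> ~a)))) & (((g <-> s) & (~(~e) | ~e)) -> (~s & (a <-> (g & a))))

s=T, m=T, e=T, g=F, a=T

  ~((((g | s) -> (m | ~a)) <-> ((s | ~a) -> (~g -> ~a)))) = True
    ((g | s) -> (m | ~a)) <-> ((s | ~a) -> (~g -> ~a)) = False
      (g | s) -> (m | ~a) = True
        g | s = True
        m | ~a = True
          ~a = False
      (s | ~a) -> (~g -> ~a) = False
        s | ~a = True
          ~a = False
        ~g -> ~a = False
          ~g = True
          ~a = False
  ((g <-> s) & (~(~e) | ~e)) -> (~s & (a <-> (g & a))) = True
    (g <-> s) & (~(~e) | ~e) = False
      g <-> s = False
      ~(~e) | ~e = True
        ~(~e) = True
          ~e = False
        ~e = False
    ~s & (a <-> (g & a)) = False
      ~s = False
      a <-> (g & a) = False
        g & a = False
Both conjuncts True, so the formula holds.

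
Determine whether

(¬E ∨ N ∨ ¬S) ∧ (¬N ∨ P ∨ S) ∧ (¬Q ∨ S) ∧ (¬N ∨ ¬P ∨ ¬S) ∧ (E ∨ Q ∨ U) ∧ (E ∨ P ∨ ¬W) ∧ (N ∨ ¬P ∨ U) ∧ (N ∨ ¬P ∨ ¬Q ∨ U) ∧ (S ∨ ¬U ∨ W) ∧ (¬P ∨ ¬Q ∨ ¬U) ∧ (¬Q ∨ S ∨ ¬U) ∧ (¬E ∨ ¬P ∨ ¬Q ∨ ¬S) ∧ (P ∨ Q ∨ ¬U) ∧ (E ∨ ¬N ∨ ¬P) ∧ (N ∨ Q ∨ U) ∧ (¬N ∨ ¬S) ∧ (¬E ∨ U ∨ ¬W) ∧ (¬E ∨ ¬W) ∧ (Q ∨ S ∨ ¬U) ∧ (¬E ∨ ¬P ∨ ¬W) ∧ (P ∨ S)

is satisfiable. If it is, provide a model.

Set E = False.
Set P = False.
  then (E ∨ P ∨ ¬W) forces W = False.
  then (P ∨ S) forces S = True.
  then (¬N ∨ ¬S) forces N = False.
Set Q = True.
Set U = False.
All clauses satisfied.

E = False; P = False; N = False; W = False; Q = True; S = True; U = False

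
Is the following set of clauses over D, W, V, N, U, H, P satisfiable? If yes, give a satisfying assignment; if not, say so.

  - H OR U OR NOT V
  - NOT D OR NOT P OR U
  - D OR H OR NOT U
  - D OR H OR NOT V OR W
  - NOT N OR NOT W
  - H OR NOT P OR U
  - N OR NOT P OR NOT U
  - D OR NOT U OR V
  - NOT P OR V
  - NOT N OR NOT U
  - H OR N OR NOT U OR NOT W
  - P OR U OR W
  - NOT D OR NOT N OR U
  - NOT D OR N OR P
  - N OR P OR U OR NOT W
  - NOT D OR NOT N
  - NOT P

Unit clause (NOT P) forces P = False.
Try D = True:
  (NOT D OR N OR P) forces N = True.
  clause (NOT D OR NOT N) is falsified — backtrack.
So D = False.
Set W = True.
  then (NOT N OR NOT W) forces N = False.
  then (N OR P OR U OR NOT W) forces U = True.
  then (D OR H OR NOT U) forces H = True.
  then (D OR NOT U OR V) forces V = True.
All clauses satisfied.

D=F, W=T, V=T, N=F, U=T, H=T, P=F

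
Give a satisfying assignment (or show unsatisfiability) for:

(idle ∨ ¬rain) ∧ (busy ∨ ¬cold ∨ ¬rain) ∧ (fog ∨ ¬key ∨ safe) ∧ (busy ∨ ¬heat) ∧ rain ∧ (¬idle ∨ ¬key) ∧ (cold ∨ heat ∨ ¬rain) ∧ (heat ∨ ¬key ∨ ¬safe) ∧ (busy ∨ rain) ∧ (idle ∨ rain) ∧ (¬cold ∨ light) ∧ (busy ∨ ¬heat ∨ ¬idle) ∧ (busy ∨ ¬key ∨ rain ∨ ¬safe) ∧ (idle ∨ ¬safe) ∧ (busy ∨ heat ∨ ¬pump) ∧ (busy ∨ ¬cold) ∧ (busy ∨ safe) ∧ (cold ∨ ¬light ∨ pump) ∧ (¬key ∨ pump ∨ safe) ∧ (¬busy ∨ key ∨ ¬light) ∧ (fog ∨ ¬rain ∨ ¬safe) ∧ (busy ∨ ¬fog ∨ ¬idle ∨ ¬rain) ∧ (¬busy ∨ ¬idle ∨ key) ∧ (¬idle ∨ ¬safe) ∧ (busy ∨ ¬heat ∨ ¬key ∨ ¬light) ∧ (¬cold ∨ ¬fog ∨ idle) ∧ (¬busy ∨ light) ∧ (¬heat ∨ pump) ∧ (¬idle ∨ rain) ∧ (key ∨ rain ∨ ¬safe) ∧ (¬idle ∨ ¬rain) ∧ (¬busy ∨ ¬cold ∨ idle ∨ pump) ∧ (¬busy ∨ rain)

Case rain = True:
  (idle ∨ ¬rain) forces idle = True.
  Clause (¬idle ∨ ¬rain) is falsified — contradiction.
Case rain = False:
  Clause (rain) is falsified — contradiction.
Both cases fail, so the formula is unsatisfiable.

UNSATISFIABLE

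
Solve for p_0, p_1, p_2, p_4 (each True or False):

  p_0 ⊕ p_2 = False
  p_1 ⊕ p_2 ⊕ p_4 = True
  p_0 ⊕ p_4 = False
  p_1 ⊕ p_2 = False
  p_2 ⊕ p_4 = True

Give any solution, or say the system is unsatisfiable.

Adding constraints 1, 3, 5 mod 2: every variable appears an even number of times on the left, so the left side is 0.
But the right sides sum to 1 (mod 2). 0 ≠ 1 — the system is inconsistent.

UNSATISFIABLE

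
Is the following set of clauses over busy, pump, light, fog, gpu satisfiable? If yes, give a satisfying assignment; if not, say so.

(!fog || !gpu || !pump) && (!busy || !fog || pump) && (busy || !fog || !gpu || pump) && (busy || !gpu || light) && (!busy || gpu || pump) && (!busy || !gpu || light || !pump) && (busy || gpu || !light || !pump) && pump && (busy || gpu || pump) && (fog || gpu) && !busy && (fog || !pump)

busy=F; pump=T; light=F; fog=T; gpu=F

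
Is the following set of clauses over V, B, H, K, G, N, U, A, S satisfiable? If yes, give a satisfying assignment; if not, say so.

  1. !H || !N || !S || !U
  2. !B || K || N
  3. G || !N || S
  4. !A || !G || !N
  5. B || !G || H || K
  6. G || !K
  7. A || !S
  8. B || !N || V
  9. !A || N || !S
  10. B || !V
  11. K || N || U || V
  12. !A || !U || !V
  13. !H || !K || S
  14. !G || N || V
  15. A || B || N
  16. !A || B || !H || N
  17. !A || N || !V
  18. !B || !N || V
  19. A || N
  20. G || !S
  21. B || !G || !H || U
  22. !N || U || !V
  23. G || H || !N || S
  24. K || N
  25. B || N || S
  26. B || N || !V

Set V = True.
  then (B || !V) forces B = True.
Set H = False.
Set K = False.
  then (!B || K || N) forces N = True.
  then (!N || U || !V) forces U = True.
  then (!A || !U || !V) forces A = False.
  then (A || !S) forces S = False.
  then (G || H || !N || S) forces G = True.
All clauses satisfied.

V: True; B: True; H: False; K: False; G: True; N: True; U: True; A: False; S: False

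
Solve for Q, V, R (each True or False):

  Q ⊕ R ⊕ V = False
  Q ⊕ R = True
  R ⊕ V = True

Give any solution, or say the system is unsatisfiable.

Q = True, V = True, R = False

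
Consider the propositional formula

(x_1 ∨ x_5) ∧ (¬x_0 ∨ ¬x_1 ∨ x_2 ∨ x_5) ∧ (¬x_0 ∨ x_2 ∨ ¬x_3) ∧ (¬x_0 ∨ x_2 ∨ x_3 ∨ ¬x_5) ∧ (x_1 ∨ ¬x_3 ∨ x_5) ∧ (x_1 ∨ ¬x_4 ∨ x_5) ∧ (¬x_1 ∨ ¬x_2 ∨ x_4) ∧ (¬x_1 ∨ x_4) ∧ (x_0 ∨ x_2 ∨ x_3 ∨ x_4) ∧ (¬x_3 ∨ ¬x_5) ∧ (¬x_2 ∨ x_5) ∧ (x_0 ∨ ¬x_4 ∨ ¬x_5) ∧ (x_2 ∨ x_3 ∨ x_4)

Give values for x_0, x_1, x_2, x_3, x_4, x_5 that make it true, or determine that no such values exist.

x_0=T, x_1=F, x_2=T, x_3=F, x_4=F, x_5=T

Set x_0 = True.
Set x_1 = False.
  then (x_1 ∨ x_5) forces x_5 = True.
  then (¬x_3 ∨ ¬x_5) forces x_3 = False.
  then (¬x_0 ∨ x_2 ∨ x_3 ∨ ¬x_5) forces x_2 = True.
Set x_4 = False.
All clauses satisfied.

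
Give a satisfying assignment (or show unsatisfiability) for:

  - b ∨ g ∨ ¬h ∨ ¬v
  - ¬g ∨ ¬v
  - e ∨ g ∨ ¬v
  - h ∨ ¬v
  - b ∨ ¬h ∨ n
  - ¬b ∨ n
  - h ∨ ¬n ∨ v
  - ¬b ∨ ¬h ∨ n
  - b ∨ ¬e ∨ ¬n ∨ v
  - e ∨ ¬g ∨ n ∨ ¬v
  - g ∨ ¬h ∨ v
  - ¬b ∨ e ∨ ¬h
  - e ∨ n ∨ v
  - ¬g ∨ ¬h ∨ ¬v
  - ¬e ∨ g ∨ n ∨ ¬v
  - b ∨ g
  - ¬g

h=T, g=F, v=T, n=T, e=T, b=T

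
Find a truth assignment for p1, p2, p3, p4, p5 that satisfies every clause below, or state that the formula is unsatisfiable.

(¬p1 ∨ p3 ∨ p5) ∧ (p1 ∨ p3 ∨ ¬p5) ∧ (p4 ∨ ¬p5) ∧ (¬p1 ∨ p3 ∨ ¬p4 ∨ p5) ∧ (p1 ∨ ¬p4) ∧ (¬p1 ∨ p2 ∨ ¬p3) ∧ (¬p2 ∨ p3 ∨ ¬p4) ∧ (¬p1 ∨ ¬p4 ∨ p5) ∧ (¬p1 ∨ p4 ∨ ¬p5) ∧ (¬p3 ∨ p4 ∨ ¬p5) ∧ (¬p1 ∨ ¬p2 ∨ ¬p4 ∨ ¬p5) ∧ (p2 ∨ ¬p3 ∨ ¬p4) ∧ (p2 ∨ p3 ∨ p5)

Set p1 = False.
  then (p1 ∨ ¬p4) forces p4 = False.
  then (p4 ∨ ¬p5) forces p5 = False.
Set p2 = False.
  then (p2 ∨ p3 ∨ p5) forces p3 = True.
All clauses satisfied.

p1 = False, p2 = False, p3 = True, p4 = False, p5 = False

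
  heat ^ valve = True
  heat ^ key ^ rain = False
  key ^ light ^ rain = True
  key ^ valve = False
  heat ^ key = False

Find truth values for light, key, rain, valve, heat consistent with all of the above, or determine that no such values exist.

Unsatisfiable — no assignment works.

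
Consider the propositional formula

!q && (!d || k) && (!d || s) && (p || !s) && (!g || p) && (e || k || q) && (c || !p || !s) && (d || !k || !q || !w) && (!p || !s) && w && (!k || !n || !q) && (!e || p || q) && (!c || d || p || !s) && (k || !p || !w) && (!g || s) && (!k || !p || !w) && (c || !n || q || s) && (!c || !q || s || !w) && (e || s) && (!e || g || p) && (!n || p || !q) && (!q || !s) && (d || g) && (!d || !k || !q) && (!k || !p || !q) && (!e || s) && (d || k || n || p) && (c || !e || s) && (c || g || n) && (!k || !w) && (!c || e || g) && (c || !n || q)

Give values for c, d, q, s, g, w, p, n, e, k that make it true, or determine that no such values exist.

Case q = True:
  Clause (!q) is falsified — contradiction.
Case q = False:
  (w) forces w = True.
  (!k || !w) forces k = False.
  (!d || k) forces d = False.
  (e || k || q) forces e = True.
  (!e || p || q) forces p = True.
  Clause (k || !p || !w) is falsified — contradiction.
Both cases fail, so the formula is unsatisfiable.

Unsatisfiable — no assignment works.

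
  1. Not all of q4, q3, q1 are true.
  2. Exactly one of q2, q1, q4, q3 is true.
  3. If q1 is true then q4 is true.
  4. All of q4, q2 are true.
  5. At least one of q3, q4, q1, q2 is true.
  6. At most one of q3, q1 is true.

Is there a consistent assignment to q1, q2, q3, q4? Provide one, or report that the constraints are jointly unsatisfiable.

No satisfying assignment exists.

Case q4 = True:
  (2) with q4=T forces q2 = False.
  Constraint (4) is violated (q2=F) — contradiction.
Case q4 = False:
  Constraint (4) is violated (q4=F) — contradiction.
Both cases fail — unsatisfiable.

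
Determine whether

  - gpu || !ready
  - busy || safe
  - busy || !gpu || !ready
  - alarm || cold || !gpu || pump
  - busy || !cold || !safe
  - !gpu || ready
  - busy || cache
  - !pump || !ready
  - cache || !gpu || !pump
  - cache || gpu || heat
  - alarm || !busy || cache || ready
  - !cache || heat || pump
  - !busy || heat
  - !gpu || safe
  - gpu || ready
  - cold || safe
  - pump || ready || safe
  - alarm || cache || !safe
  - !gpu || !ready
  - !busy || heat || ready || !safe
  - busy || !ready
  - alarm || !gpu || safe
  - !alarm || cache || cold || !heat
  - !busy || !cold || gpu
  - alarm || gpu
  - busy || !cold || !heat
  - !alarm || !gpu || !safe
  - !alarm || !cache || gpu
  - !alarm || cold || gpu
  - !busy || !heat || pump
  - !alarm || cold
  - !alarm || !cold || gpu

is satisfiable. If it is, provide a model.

No satisfying assignment exists.

Case gpu = True:
  (!gpu || ready) forces ready = True.
  Clause (!gpu || !ready) is falsified — contradiction.
Case gpu = False:
  (gpu || !ready) forces ready = False.
  Clause (gpu || ready) is falsified — contradiction.
Both cases fail, so the formula is unsatisfiable.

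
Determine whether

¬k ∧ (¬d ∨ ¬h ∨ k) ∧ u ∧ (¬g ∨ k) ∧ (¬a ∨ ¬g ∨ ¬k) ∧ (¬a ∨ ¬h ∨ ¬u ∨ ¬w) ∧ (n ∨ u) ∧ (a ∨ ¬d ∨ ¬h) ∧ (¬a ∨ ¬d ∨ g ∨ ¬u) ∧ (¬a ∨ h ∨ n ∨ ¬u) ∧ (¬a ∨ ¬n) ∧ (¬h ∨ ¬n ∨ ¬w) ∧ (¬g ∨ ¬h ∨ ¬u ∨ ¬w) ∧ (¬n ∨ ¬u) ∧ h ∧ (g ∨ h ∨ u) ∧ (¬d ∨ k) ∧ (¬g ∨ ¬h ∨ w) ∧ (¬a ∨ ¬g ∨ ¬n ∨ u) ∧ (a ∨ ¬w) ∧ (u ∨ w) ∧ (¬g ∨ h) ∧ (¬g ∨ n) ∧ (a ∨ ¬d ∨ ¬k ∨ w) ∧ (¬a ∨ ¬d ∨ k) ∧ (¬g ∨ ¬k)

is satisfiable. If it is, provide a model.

h=T, k=F, g=F, d=F, n=F, w=F, u=T, a=F

Unit clause (¬k) forces k = False.
Unit clause (u) forces u = True.
In (¬g ∨ k) only ¬g is left, so g = False.
In (¬n ∨ ¬u) only ¬n is left, so n = False.
Unit clause (h) forces h = True.
In (¬d ∨ k) only ¬d is left, so d = False.
Try w = True:
  (¬a ∨ ¬h ∨ ¬u ∨ ¬w) forces a = False.
  clause (a ∨ ¬w) is falsified — backtrack.
So w = False.
Set a = False.
All clauses satisfied.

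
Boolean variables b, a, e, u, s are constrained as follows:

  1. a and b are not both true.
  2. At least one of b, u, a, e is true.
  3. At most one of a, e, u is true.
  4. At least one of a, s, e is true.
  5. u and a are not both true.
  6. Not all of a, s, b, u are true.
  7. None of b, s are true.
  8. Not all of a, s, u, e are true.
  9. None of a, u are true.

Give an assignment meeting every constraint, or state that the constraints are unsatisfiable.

b: False; a: False; e: True; u: False; s: False

  (1) a=F, b=F — not both ✓
  (2) {b, u, a, e}: 1 true — at least one ✓
  (3) {a, e, u}: 1 true — at most one ✓
  (4) {a, s, e}: 1 true — at least one ✓
  (5) u=F, a=F — not both ✓
  (6) {a, s, b, u}: 0/4 true — not all ✓
  (7) {b, s}: 0 true — none ✓
  (8) {a, s, u, e}: 1/4 true — not all ✓
  (9) {a, u}: 0 true — none ✓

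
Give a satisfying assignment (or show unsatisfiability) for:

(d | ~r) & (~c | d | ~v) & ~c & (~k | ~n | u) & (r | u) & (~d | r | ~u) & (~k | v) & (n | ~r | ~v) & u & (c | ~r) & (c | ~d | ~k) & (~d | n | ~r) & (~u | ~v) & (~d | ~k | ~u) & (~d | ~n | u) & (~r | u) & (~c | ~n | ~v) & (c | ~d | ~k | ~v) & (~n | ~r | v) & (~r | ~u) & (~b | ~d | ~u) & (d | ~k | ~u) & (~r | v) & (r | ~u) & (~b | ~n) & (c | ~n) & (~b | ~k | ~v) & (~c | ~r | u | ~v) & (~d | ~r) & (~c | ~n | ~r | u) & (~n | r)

Unsatisfiable — no assignment works.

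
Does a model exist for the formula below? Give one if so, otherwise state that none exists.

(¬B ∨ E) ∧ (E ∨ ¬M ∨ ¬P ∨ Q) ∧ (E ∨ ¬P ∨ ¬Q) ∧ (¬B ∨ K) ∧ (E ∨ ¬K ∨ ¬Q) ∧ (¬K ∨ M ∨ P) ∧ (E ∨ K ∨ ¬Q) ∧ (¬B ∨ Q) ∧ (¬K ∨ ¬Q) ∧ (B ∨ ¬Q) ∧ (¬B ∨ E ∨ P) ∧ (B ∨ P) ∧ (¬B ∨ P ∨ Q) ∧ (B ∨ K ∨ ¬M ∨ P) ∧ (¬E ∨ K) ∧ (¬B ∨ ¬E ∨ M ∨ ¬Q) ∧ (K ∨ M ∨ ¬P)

Set E = True.
  then (¬E ∨ K) forces K = True.
  then (¬K ∨ ¬Q) forces Q = False.
  then (¬B ∨ Q) forces B = False.
  then (B ∨ P) forces P = True.
Set M = True.
All clauses satisfied.

E: True, Q: False, P: True, B: False, K: True, M: True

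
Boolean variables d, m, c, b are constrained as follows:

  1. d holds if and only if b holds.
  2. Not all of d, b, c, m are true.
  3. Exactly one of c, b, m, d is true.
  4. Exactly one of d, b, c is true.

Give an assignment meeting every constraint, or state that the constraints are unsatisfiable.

d = False, m = False, c = True, b = False

  (1) d=F, b=F — same ✓
  (2) {d, b, c, m}: 1/4 true — not all ✓
  (3) {c, b, m, d}: 1 true — exactly one ✓
  (4) {d, b, c}: 1 true — exactly one ✓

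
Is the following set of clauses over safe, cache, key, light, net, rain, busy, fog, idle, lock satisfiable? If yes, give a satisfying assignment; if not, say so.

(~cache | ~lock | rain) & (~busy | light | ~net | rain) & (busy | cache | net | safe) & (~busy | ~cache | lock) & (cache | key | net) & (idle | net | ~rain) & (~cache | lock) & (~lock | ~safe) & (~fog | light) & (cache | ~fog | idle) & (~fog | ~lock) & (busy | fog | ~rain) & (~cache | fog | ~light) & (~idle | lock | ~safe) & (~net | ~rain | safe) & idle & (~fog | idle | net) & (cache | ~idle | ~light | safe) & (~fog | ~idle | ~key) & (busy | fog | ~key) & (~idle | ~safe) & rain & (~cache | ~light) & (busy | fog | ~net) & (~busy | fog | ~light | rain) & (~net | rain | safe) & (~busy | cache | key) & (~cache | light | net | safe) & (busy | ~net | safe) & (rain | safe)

safe: False; cache: False; key: True; light: False; net: False; rain: True; busy: True; fog: False; idle: True; lock: False

Unit clause (idle) forces idle = True.
In (~idle | ~safe) only ~safe is left, so safe = False.
Unit clause (rain) forces rain = True.
In (~net | ~rain | safe) only ~net is left, so net = False.
Set cache = False.
  then (busy | cache | net | safe) forces busy = True.
  then (cache | key | net) forces key = True.
  then (cache | ~idle | ~light | safe) forces light = False.
  then (~fog | ~idle | ~key) forces fog = False.
Set lock = False.
All clauses satisfied.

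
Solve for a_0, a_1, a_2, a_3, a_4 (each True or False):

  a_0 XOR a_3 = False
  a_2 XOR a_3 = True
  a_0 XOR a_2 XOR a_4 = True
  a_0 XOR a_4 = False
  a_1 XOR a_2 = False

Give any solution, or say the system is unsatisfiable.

a_0=F; a_1=T; a_2=T; a_3=F; a_4=F

a_0 XOR a_3 = F XOR F = False ✓
a_2 XOR a_3 = T XOR F = True ✓
a_0 XOR a_2 XOR a_4 = F XOR T XOR F = True ✓
a_0 XOR a_4 = F XOR F = False ✓
a_1 XOR a_2 = T XOR T = False ✓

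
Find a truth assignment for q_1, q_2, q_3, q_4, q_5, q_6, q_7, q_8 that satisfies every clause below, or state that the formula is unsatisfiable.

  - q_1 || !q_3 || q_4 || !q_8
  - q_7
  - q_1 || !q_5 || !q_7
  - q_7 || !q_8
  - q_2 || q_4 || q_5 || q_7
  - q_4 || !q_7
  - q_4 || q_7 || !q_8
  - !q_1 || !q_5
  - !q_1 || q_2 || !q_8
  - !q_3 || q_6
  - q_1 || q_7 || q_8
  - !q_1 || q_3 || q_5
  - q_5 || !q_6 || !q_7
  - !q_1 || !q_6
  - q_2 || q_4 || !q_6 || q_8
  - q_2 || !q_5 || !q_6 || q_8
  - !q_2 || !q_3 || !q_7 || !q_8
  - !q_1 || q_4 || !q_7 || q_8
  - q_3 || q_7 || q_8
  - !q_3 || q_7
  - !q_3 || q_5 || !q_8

Unit clause (q_7) forces q_7 = True.
In (q_4 || !q_7) only q_4 is left, so q_4 = True.
Try q_1 = True:
  (!q_1 || !q_5) forces q_5 = False.
  (!q_1 || q_3 || q_5) forces q_3 = True.
  (!q_3 || q_6) forces q_6 = True.
  clause (q_5 || !q_6 || !q_7) is falsified — backtrack.
So q_1 = False.
  then (q_1 || !q_5 || !q_7) forces q_5 = False.
  then (q_5 || !q_6 || !q_7) forces q_6 = False.
  then (!q_3 || q_6) forces q_3 = False.
Set q_2 = True.
Set q_8 = True.
All clauses satisfied.

q_1 = False, q_2 = True, q_3 = False, q_4 = True, q_5 = False, q_6 = False, q_7 = True, q_8 = True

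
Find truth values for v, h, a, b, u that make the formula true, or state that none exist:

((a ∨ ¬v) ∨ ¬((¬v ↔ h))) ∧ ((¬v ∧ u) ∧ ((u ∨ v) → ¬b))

v = False, h = True, a = True, b = False, u = True

  (a ∨ ¬v) ∨ ¬((¬v ↔ h)) = True
    a ∨ ¬v = True
      ¬v = True
    ¬((¬v ↔ h)) = False
      ¬v ↔ h = True
        ¬v = True
  (¬v ∧ u) ∧ ((u ∨ v) → ¬b) = True
    ¬v ∧ u = True
      ¬v = True
    (u ∨ v) → ¬b = True
      u ∨ v = True
      ¬b = True
Both conjuncts True, so the formula holds.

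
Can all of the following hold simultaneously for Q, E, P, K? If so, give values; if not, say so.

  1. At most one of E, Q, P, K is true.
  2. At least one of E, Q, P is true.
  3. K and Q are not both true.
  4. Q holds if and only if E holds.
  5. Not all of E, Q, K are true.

Q: False; E: False; P: True; K: False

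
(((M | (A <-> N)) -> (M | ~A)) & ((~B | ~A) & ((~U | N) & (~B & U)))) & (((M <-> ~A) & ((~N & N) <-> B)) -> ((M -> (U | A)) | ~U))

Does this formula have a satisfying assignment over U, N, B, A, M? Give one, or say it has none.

U = True, N = True, B = False, A = False, M = False

  ((M | (A <-> N)) -> (M | ~A)) & ((~B | ~A) & ((~U | N) & (~B & U))) = True
    (M | (A <-> N)) -> (M | ~A) = True
      M | (A <-> N) = False
        A <-> N = False
      M | ~A = True
        ~A = True
    (~B | ~A) & ((~U | N) & (~B & U)) = True
      ~B | ~A = True
        ~B = True
        ~A = True
      (~U | N) & (~B & U) = True
        ~U | N = True
          ~U = False
        ~B & U = True
          ~B = True
  ((M <-> ~A) & ((~N & N) <-> B)) -> ((M -> (U | A)) | ~U) = True
    (M <-> ~A) & ((~N & N) <-> B) = False
      M <-> ~A = False
        ~A = True
      (~N & N) <-> B = True
        ~N & N = False
          ~N = False
    (M -> (U | A)) | ~U = True
      M -> (U | A) = True
        U | A = True
      ~U = False
Both conjuncts True, so the formula holds.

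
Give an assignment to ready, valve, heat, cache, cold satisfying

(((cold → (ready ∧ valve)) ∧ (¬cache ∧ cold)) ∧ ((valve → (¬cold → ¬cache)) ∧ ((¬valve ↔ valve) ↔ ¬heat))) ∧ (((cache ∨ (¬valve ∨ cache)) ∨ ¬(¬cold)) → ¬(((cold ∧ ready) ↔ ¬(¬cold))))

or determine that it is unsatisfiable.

Case cold = True: the formula simplifies to (((ready ∧ valve) ∧ ¬cache) ∧ ((¬valve ↔ valve) ↔ ¬heat)) ∧ ¬ready.
  ready = True: the conjunct ¬ready is False.
  ready = False: the conjunct ready is False.
Case cold = False: the conjunct cold is False.
Both cases fail — unsatisfiable.

Unsatisfiable — no assignment works.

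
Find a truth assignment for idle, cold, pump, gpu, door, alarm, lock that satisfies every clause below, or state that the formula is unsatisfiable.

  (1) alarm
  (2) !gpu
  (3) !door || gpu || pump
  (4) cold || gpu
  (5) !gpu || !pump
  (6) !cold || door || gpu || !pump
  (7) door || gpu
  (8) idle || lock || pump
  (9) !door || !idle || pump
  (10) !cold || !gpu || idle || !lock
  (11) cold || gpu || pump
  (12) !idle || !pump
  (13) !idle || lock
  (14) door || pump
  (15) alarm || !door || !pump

idle=F; cold=T; pump=T; gpu=F; door=T; alarm=T; lock=T

Unit clause (alarm) forces alarm = True.
Unit clause (!gpu) forces gpu = False.
In (cold || gpu) only cold is left, so cold = True.
In (door || gpu) only door is left, so door = True.
In (!door || gpu || pump) only pump is left, so pump = True.
In (!idle || !pump) only !idle is left, so idle = False.
Set lock = True.
All clauses satisfied.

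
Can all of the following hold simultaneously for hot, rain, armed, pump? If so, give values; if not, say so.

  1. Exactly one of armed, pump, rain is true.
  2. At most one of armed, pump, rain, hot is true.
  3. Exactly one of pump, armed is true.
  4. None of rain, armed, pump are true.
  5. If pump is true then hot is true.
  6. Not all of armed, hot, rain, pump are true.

No satisfying assignment exists.

Case armed = True:
  Constraint (4) is violated (armed=T) — contradiction.
Case armed = False:
  (3) with armed=F forces pump = True.
  Constraint (4) is violated (pump=T) — contradiction.
Both cases fail — unsatisfiable.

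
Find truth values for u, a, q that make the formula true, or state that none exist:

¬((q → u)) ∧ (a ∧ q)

u=F, a=T, q=T

  ¬((q → u)) = True
    q → u = False
  a ∧ q = True
Both conjuncts True, so the formula holds.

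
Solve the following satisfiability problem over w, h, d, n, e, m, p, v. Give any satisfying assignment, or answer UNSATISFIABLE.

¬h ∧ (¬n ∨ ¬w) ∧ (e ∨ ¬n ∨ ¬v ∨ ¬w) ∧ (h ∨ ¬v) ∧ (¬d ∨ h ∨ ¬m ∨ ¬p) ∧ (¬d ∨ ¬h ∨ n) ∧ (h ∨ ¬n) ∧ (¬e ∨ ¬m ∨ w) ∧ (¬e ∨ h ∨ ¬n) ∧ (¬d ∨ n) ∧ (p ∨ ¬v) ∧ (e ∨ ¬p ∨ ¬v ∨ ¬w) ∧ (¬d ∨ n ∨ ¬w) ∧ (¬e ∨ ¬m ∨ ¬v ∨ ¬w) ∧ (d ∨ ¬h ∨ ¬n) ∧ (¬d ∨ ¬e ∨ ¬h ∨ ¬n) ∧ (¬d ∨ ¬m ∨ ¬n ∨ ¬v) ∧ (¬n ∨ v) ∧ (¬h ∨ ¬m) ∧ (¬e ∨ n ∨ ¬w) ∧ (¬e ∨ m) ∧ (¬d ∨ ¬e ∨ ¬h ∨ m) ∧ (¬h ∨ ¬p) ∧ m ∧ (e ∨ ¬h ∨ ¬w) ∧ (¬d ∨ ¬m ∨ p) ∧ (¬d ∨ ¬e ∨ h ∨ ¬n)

Unit clause (¬h) forces h = False.
In (h ∨ ¬v) only ¬v is left, so v = False.
In (h ∨ ¬n) only ¬n is left, so n = False.
In (¬d ∨ n) only ¬d is left, so d = False.
Unit clause (m) forces m = True.
Set w = False.
  then (¬e ∨ ¬m ∨ w) forces e = False.
Set p = False.
All clauses satisfied.

w = False; h = False; d = False; n = False; e = False; m = True; p = False; v = False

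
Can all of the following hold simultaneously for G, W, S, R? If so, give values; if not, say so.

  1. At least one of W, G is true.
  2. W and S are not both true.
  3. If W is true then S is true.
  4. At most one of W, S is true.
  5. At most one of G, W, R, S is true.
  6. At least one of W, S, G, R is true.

G = True, W = False, S = False, R = False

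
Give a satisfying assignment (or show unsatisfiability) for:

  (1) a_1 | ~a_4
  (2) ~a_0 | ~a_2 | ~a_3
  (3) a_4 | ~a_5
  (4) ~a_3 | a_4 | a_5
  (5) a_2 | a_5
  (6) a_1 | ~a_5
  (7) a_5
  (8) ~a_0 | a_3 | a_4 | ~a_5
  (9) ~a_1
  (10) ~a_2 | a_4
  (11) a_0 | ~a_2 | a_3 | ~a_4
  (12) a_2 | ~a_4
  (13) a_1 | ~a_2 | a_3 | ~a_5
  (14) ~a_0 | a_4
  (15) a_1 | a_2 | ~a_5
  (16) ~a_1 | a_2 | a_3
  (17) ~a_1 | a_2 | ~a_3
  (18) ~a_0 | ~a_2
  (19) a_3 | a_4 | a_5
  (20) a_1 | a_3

Case a_1 = True:
  Clause (~a_1) is falsified — contradiction.
Case a_1 = False:
  (a_1 | ~a_4) forces a_4 = False.
  (a_4 | ~a_5) forces a_5 = False.
  Clause (a_5) is falsified — contradiction.
Both cases fail, so the formula is unsatisfiable.

No satisfying assignment exists.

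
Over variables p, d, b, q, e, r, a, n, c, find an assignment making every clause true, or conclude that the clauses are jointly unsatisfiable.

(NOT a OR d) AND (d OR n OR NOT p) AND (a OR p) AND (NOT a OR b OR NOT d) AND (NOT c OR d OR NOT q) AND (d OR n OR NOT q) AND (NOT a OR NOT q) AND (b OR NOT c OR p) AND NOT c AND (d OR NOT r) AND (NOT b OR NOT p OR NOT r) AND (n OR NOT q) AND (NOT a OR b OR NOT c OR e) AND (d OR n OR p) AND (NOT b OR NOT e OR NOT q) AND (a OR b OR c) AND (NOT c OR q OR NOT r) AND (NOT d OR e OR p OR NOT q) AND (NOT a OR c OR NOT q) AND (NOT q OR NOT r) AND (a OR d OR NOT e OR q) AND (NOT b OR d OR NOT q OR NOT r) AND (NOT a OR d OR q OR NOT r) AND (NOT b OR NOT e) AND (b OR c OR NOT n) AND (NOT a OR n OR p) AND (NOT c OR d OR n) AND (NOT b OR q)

Unit clause (NOT c) forces c = False.
Try p = False:
  (a OR p) forces a = True.
  (NOT a OR d) forces d = True.
  (NOT a OR b OR NOT d) forces b = True.
  (NOT a OR NOT q) forces q = False.
  clause (NOT b OR q) is falsified — backtrack.
So p = True.
Set d = True.
Set b = True.
  then (NOT b OR NOT p OR NOT r) forces r = False.
  then (NOT b OR NOT e) forces e = False.
  then (NOT b OR q) forces q = True.
  then (NOT a OR NOT q) forces a = False.
  then (n OR NOT q) forces n = True.
All clauses satisfied.

p = True, d = True, b = True, q = True, e = False, r = False, a = False, n = True, c = False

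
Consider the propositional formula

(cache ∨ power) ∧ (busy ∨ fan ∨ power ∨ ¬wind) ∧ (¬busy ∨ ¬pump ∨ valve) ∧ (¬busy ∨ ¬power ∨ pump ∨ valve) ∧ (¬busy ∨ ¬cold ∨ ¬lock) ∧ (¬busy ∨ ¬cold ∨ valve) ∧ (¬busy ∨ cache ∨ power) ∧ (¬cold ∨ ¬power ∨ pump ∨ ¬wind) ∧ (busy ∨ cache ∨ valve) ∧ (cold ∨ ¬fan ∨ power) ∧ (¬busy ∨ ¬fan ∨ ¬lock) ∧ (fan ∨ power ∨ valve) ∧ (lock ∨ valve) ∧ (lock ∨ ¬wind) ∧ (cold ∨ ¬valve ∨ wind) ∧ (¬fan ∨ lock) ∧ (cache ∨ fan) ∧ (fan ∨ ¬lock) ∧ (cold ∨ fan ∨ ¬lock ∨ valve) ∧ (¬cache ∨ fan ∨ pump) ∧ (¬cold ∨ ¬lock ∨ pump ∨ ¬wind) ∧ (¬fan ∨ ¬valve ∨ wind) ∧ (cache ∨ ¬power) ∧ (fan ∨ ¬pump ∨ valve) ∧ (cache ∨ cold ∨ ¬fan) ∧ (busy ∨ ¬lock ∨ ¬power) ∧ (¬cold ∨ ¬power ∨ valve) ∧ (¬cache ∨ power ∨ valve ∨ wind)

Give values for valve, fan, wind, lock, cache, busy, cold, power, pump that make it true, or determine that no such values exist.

valve=F, fan=T, wind=T, lock=T, cache=T, busy=F, cold=T, power=F, pump=T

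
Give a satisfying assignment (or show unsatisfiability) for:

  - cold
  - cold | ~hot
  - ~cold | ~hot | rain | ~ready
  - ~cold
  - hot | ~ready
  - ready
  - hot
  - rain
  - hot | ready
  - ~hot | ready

UNSATISFIABLE

Case cold = True:
  Clause (~cold) is falsified — contradiction.
Case cold = False:
  Clause (cold) is falsified — contradiction.
Both cases fail, so the formula is unsatisfiable.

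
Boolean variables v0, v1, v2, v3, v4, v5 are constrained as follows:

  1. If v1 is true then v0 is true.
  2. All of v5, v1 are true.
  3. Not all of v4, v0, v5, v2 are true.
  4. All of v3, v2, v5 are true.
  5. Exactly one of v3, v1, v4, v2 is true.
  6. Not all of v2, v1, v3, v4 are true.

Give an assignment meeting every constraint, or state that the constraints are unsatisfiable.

UNSATISFIABLE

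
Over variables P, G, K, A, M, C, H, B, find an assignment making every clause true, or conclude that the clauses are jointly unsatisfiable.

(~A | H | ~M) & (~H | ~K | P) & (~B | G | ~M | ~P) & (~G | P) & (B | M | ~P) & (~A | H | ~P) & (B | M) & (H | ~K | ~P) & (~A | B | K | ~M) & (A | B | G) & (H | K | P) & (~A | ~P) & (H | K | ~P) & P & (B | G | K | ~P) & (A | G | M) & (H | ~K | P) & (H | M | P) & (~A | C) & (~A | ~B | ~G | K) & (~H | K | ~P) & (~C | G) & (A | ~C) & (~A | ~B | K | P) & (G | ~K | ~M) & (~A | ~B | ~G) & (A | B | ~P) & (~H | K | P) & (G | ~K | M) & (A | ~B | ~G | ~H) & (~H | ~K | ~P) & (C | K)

No satisfying assignment exists.

Case P = True:
  (~A | ~P) forces A = False.
  (A | ~C) forces C = False.
  (A | B | ~P) forces B = True.
  (C | K) forces K = True.
  (H | ~K | ~P) forces H = True.
  Clause (~H | ~K | ~P) is falsified — contradiction.
Case P = False:
  Clause (P) is falsified — contradiction.
Both cases fail, so the formula is unsatisfiable.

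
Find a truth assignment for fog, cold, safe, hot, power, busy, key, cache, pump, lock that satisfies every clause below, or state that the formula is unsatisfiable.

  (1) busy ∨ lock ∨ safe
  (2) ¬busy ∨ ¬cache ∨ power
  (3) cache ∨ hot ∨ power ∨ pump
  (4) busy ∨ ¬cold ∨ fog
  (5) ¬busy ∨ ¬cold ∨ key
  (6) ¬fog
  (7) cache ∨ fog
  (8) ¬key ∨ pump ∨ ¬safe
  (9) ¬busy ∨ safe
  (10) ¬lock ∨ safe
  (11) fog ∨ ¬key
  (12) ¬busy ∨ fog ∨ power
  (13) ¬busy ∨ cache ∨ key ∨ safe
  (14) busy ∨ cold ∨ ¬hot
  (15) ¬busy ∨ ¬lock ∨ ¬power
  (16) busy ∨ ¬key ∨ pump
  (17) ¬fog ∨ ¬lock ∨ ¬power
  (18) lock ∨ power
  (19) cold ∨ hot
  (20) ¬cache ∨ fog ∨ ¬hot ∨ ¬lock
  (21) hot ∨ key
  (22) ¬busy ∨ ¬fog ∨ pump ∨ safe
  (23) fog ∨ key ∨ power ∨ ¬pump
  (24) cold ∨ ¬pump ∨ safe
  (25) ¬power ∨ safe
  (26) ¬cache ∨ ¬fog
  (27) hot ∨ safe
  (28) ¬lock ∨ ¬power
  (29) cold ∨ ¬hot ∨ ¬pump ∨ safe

fog=F, cold=F, safe=T, hot=T, power=T, busy=T, key=F, cache=T, pump=F, lock=F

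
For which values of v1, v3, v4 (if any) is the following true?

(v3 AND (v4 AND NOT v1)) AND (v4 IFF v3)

v1 = False, v3 = True, v4 = True

  v3 AND (v4 AND NOT v1) = True
    v4 AND NOT v1 = True
      NOT v1 = True
  v4 IFF v3 = True
Both conjuncts True, so the formula holds.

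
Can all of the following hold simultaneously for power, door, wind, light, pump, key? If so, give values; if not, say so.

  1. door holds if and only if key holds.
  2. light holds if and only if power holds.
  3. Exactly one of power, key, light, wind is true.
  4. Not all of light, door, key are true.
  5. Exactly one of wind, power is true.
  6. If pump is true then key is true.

power = False, door = False, wind = True, light = False, pump = False, key = False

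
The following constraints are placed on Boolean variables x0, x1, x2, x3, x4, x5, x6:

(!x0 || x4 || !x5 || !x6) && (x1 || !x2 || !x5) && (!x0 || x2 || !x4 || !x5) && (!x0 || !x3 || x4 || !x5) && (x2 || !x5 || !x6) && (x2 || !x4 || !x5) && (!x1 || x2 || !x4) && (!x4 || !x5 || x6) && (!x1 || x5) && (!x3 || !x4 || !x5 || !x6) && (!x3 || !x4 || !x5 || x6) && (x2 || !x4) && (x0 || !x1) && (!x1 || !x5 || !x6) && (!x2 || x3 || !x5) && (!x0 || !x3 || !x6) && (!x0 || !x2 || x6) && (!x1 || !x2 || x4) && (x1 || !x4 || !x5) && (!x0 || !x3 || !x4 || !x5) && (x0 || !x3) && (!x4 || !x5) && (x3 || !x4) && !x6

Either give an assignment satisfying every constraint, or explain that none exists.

Unit clause (!x6) forces x6 = False.
Set x0 = False.
  then (x0 || !x1) forces x1 = False.
  then (x0 || !x3) forces x3 = False.
  then (x3 || !x4) forces x4 = False.
Set x2 = True.
  then (x1 || !x2 || !x5) forces x5 = False.
All clauses satisfied.

x0 = False, x1 = False, x2 = True, x3 = False, x4 = False, x5 = False, x6 = False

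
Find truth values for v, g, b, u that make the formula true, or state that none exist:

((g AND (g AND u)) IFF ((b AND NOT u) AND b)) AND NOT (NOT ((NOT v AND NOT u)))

v = False, g = False, b = False, u = False

  (g AND (g AND u)) IFF ((b AND NOT u) AND b) = True
    g AND (g AND u) = False
      g AND u = False
    (b AND NOT u) AND b = False
      b AND NOT u = False
        NOT u = True
  NOT (NOT ((NOT v AND NOT u))) = True
    NOT ((NOT v AND NOT u)) = False
      NOT v AND NOT u = True
        NOT v = True
        NOT u = True
Both conjuncts True, so the formula holds.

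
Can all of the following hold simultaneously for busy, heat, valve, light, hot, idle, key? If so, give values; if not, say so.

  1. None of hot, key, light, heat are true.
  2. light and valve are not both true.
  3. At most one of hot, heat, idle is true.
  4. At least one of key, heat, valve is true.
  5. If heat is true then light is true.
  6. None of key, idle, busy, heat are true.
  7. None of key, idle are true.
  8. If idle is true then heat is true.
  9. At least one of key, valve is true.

busy = False, heat = False, valve = True, light = False, hot = False, idle = False, key = False

  (1) {hot, key, light, heat}: 0 true — none ✓
  (2) light=F, valve=T — not both ✓
  (3) {hot, heat, idle}: 0 true — at most one ✓
  (4) {key, heat, valve}: 1 true — at least one ✓
  (5) heat=F ⇒ light: vacuous ✓
  (6) {key, idle, busy, heat}: 0 true — none ✓
  (7) {key, idle}: 0 true — none ✓
  (8) idle=F ⇒ heat: vacuous ✓
  (9) {key, valve}: 1 true — at least one ✓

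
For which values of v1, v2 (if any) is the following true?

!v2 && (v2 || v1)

v1: True; v2: False

  !v2 = True
  v2 || v1 = True
Both conjuncts True, so the formula holds.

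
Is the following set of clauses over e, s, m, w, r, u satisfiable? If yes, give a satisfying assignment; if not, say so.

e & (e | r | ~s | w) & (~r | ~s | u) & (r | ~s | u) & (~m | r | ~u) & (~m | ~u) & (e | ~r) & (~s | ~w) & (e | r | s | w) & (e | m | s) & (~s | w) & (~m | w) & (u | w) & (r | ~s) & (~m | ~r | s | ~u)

Unit clause (e) forces e = True.
Set s = False.
Set m = False.
Set w = False.
  then (u | w) forces u = True.
Set r = False.
All clauses satisfied.

e=T, s=F, m=F, w=F, r=F, u=T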